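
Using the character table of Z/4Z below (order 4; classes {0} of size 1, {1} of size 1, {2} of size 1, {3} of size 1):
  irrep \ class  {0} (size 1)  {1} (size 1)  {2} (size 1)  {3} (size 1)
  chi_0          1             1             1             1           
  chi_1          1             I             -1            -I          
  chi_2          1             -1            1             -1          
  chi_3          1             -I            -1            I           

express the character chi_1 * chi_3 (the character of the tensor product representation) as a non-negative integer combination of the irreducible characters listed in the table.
chi_1 tensor chi_3 = chi_0 (all other irreducibles have multiplicity 0).

Solution. The character of a tensor product is the pointwise product (chi_1 * chi_3)(C) = chi_1(C) * chi_3(C):
  {0}: (1)*(1), {1}: (I)*(-I), {2}: (-1)*(-1), {3}: (-I)*(I)
so (chi_1 * chi_3) takes values
  {0} -> 1, {1} -> 1, {2} -> 1, {3} -> 1.
Now take the inner product of this character with each irreducible chi from the table, <chi_1*chi_3, chi> = (1/4) sum_C |C| (chi_1*chi_3)(C) conj(chi(C)):
  <chi_1*chi_3, chi_0> = (1/4)[1*(1)*conj(1) + 1*(1)*conj(1) + 1*(1)*conj(1) + 1*(1)*conj(1)]
      = (1/4)[(1) + (1) + (1) + (1)] = 4/4 = 1
  <chi_1*chi_3, chi_1> = (1/4)[1*(1)*conj(1) + 1*(1)*conj(I) + 1*(1)*conj(-1) + 1*(1)*conj(-I)]
      = (1/4)[(1) + (-I) + (-1) + (I)] = 0/4 = 0
  <chi_1*chi_3, chi_2> = (1/4)[1*(1)*conj(1) + 1*(1)*conj(-1) + 1*(1)*conj(1) + 1*(1)*conj(-1)]
      = (1/4)[(1) + (-1) + (1) + (-1)] = 0/4 = 0
  <chi_1*chi_3, chi_3> = (1/4)[1*(1)*conj(1) + 1*(1)*conj(-I) + 1*(1)*conj(-1) + 1*(1)*conj(I)]
      = (1/4)[(1) + (I) + (-1) + (-I)] = 0/4 = 0
(Exp terms are combined using exp(i*s)*conj(exp(i*t)) = exp(i*(s-t)), and sums of them are collapsed using the identity that for every m > 1 the m distinct m-th roots of unity sum to 0, e.g. 1 + exp(2*I*pi/3) + exp(-2*I*pi/3) = 0.)
Hence the multiplicities are chi_0: 1. Dimension check: dim(chi_1)*dim(chi_3) = 1*1 = 1 and sum (mult * dim) = 1*1 = 1.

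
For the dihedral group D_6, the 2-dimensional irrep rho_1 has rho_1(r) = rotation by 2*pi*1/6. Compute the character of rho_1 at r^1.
chi_{rho_1}(r^1) = 2*cos(2*pi*1*1/6) = 1

Solution. rho_1(r^1) is rotation by angle 2*pi*1*1/6, whose trace is 2*cos(2*pi*1*1/6) = 1.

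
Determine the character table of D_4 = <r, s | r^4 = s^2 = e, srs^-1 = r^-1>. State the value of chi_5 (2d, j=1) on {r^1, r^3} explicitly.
Conjugacy classes: {e} of size 1, {r^2} of size 1, {r^1, r^3} of size 2, {s, sr^2, ...} of size 2, {sr, sr^3, ...} of size 2.
Character table:
  irrep \ class              {e} (size 1)  {r^2} (size 1)  {r^1, r^3} (size 2)  {s, sr^2, ...} (size 2)  {sr, sr^3, ...} (size 2)
  chi_1 (triv)               1             1               1                    1                        1                       
  chi_2 (sign: r->1, s->-1)  1             1               1                    -1                       -1                      
  chi_3 (r->-1, s->1)        1             1               -1                   1                        -1                      
  chi_4 (r->-1, s->-1)       1             1               -1                   -1                       1                       
  chi_5 (2d, j=1)            2             -2              0                    0                        0                       

Spot check: chi_5 (2d, j=1) on {r^1, r^3} = 0.

Argument: D_4 has order 2*4 = 8 with 5 conjugacy classes, hence 5 irreducibles. Sum of squared dims 1 + 1 + 1 + 1 + 4 = 8 = |G|. Linear characters come from the abelianisation; the 2-dimensional irreps have character r^k -> 2*cos(2*pi*j*k/4), reflections -> 0.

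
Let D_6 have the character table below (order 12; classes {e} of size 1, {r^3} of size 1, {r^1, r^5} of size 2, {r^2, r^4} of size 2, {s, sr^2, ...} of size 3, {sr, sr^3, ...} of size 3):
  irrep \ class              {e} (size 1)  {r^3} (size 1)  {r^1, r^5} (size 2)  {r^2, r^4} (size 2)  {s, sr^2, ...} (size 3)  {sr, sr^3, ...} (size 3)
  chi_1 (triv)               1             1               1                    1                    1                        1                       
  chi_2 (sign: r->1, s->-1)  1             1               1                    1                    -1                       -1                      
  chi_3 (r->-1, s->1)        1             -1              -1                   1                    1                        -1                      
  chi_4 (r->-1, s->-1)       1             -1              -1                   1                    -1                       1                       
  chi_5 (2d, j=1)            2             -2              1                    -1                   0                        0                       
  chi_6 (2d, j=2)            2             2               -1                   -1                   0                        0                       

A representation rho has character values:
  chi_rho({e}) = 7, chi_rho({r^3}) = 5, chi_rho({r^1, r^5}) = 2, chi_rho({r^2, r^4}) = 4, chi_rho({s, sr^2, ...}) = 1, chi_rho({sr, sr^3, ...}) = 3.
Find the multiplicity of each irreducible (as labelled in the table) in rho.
Multiplicities: chi_1: 3, chi_2: 1, chi_3: 0, chi_4: 1, chi_5: 0, chi_6: 1.

Reasoning: Use <chi_rho, chi> = (1/|G|) sum_C |C| * chi_rho(C) * conj(chi(C)) with |G| = 12 for each irreducible chi in the table:
  <chi_rho, chi_1> = (1/12)[1*(7)*conj(1) + 1*(5)*conj(1) + 2*(2)*conj(1) + 2*(4)*conj(1) + 3*(1)*conj(1) + 3*(3)*conj(1)]
      = (1/12)[(7) + (5) + (4) + (8) + (3) + (9)] = 36/12 = 3
  <chi_rho, chi_2> = (1/12)[1*(7)*conj(1) + 1*(5)*conj(1) + 2*(2)*conj(1) + 2*(4)*conj(1) + 3*(1)*conj(-1) + 3*(3)*conj(-1)]
      = (1/12)[(7) + (5) + (4) + (8) + (-3) + (-9)] = 12/12 = 1
  <chi_rho, chi_3> = (1/12)[1*(7)*conj(1) + 1*(5)*conj(-1) + 2*(2)*conj(-1) + 2*(4)*conj(1) + 3*(1)*conj(1) + 3*(3)*conj(-1)]
      = (1/12)[(7) + (-5) + (-4) + (8) + (3) + (-9)] = 0/12 = 0
  <chi_rho, chi_4> = (1/12)[1*(7)*conj(1) + 1*(5)*conj(-1) + 2*(2)*conj(-1) + 2*(4)*conj(1) + 3*(1)*conj(-1) + 3*(3)*conj(1)]
      = (1/12)[(7) + (-5) + (-4) + (8) + (-3) + (9)] = 12/12 = 1
  <chi_rho, chi_5> = (1/12)[1*(7)*conj(2) + 1*(5)*conj(-2) + 2*(2)*conj(1) + 2*(4)*conj(-1) + 3*(1)*conj(0) + 3*(3)*conj(0)]
      = (1/12)[(14) + (-10) + (4) + (-8) + (0) + (0)] = 0/12 = 0
  <chi_rho, chi_6> = (1/12)[1*(7)*conj(2) + 1*(5)*conj(2) + 2*(2)*conj(-1) + 2*(4)*conj(-1) + 3*(1)*conj(0) + 3*(3)*conj(0)]
      = (1/12)[(14) + (10) + (-4) + (-8) + (0) + (0)] = 12/12 = 1
Dimension check: dim(rho) = sum (mult * dim) = 3*1 + 1*1 + 0*1 + 1*1 + 0*2 + 1*2 = 7 = chi_rho(e) = 7.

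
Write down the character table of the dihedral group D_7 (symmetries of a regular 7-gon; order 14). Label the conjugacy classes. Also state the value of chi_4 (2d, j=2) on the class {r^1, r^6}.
Conjugacy classes: {e} of size 1, {r^1, r^6} of size 2, {r^2, r^5} of size 2, {r^3, r^4} of size 2, {s, sr, ..., sr^6} of size 7.
Character table:
  irrep \ class              {e} (size 1)  {r^1, r^6} (size 2)  {r^2, r^5} (size 2)  {r^3, r^4} (size 2)  {s, sr, ..., sr^6} (size 7)
  chi_1 (triv)               1             1                    1                    1                    1                          
  chi_2 (sign: r->1, s->-1)  1             1                    1                    1                    -1                         
  chi_3 (2d, j=1)            2             2*cos(2*pi/7)        -2*cos(3*pi/7)       -2*cos(pi/7)         0                          
  chi_4 (2d, j=2)            2             -2*cos(3*pi/7)       -2*cos(pi/7)         2*cos(2*pi/7)        0                          
  chi_5 (2d, j=3)            2             -2*cos(pi/7)         2*cos(2*pi/7)        -2*cos(3*pi/7)       0                          

Spot check: chi_4 (2d, j=2) on {r^1, r^6} = -2*cos(3*pi/7).

Solution. D_7 has order 2*7 = 14 with 5 conjugacy classes, hence 5 irreducibles. Sum of squared dims 1 + 1 + 4 + 4 + 4 = 14 = |G|. Linear characters come from the abelianisation; the 2-dimensional irreps have character r^k -> 2*cos(2*pi*j*k/7), reflections -> 0.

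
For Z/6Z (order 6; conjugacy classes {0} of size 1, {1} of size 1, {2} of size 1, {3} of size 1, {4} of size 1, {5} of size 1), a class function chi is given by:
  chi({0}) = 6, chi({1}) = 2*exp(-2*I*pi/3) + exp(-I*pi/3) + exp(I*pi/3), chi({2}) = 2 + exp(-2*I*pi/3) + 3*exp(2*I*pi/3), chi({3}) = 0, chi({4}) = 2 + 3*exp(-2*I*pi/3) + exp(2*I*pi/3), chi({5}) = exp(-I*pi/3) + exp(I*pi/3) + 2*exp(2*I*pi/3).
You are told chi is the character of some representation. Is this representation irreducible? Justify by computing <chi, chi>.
Not irreducible (reducible): <chi, chi> = 8 > 1.

Justification: <chi, chi> = (1/|G|) sum_C |C| * |chi(C)|^2 = (1/6)[1*|6|^2 + 1*|2*exp(-2*I*pi/3) + exp(-I*pi/3) + exp(I*pi/3)|^2 + 1*|2 + exp(-2*I*pi/3) + 3*exp(2*I*pi/3)|^2 + 1*|0|^2 + 1*|2 + 3*exp(-2*I*pi/3) + exp(2*I*pi/3)|^2 + 1*|exp(-I*pi/3) + exp(I*pi/3) + 2*exp(2*I*pi/3)|^2]
  = (1/6)[(36) + (3) + (3) + (0) + (3) + (3)] = 48/6 = 8.
(Exp terms are combined using exp(i*s)*conj(exp(i*t)) = exp(i*(s-t)), and sums of them are collapsed using the identity that for every m > 1 the m distinct m-th roots of unity sum to 0, e.g. 1 + exp(2*I*pi/3) + exp(-2*I*pi/3) = 0.)
A character is irreducible iff <chi, chi> = 1, so this representation is reducible.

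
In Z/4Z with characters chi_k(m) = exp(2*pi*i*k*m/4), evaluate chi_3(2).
chi_3(2) = zeta_4^6 = -1

Derivation: chi_3(2) = zeta_4^(3*2) = zeta_4^6. Since zeta_4^4 = 1, this equals zeta_4^2 = exp(2*pi*i*2/4) = -1.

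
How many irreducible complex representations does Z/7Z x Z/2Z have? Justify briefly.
14

Justification: The number of irreducible complex representations of a finite group equals its number of conjugacy classes. Z/7Z x Z/2Z is abelian of order 14, so every element is its own conjugacy class: 14 classes, so Z/7Z x Z/2Z (order 14) has exactly 14 irreducible complex representations.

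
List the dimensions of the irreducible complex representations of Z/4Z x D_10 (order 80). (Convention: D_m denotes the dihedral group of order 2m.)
Dimensions: 1, 1, 1, 1, 1, 1, 1, 1, 1, 1, 1, 1, 1, 1, 1, 1, 2, 2, 2, 2, 2, 2, 2, 2, 2, 2, 2, 2, 2, 2, 2, 2

Working: There are 32 irreducibles (= number of conjugacy classes). Their dimensions d_i satisfy sum d_i^2 = |G| = 80: 1 + 1 + 1 + 1 + 1 + 1 + 1 + 1 + 1 + 1 + 1 + 1 + 1 + 1 + 1 + 1 + 4 + 4 + 4 + 4 + 4 + 4 + 4 + 4 + 4 + 4 + 4 + 4 + 4 + 4 + 4 + 4 = 80. (For the product with Z/4Z: each of the 4 1-dim characters of Z/4Z tensors with each irrep of D_10, giving 4 copies of each D_10-dimension.)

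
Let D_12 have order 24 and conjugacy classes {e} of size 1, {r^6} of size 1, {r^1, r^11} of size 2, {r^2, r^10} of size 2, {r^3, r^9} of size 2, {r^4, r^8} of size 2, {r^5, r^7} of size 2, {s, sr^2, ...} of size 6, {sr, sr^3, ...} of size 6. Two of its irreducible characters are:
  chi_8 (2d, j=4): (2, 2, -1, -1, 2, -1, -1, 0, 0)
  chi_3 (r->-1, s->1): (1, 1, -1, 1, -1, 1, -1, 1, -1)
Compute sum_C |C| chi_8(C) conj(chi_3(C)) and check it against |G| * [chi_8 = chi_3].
Sum = 0; so <chi_8, chi_3> = 0 (distinct irreducibles are orthogonal).

Working: Compute term by term over conjugacy classes (|C| * chi_8(C) * conj(chi_3(C))):
  1*(2)*conj(1) + 1*(2)*conj(1) + 2*(-1)*conj(-1) + 2*(-1)*conj(1) + 2*(2)*conj(-1) + 2*(-1)*conj(1) + 2*(-1)*conj(-1) + 6*(0)*conj(1) + 6*(0)*conj(-1)
  = (2) + (2) + (2) + (-2) + (-4) + (-2) + (2) + (0) + (0)
  = 0.
Dividing by |G| = 24 gives 0/24 = 0, matching the row-orthogonality relation <chi_8, chi_3> = [chi_8 = chi_3].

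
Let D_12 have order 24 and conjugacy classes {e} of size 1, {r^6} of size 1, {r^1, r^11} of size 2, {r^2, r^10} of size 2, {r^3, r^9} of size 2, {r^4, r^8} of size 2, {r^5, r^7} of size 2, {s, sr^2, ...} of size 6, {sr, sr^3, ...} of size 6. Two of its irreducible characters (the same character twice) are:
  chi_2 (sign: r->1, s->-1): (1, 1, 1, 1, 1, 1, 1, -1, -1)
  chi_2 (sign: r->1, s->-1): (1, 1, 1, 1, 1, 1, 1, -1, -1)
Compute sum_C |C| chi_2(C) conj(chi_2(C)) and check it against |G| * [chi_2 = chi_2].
Sum = 24 = |G| = 24; so <chi_2, chi_2> = 1 (norm-1 confirms irreducibility).

Derivation: Compute term by term over conjugacy classes (|C| * chi_2(C) * conj(chi_2(C))):
  1*(1)*conj(1) + 1*(1)*conj(1) + 2*(1)*conj(1) + 2*(1)*conj(1) + 2*(1)*conj(1) + 2*(1)*conj(1) + 2*(1)*conj(1) + 6*(-1)*conj(-1) + 6*(-1)*conj(-1)
  = (1) + (1) + (2) + (2) + (2) + (2) + (2) + (6) + (6)
  = 24.
Dividing by |G| = 24 gives 24/24 = 1, matching the row-orthogonality relation <chi_2, chi_2> = [chi_2 = chi_2].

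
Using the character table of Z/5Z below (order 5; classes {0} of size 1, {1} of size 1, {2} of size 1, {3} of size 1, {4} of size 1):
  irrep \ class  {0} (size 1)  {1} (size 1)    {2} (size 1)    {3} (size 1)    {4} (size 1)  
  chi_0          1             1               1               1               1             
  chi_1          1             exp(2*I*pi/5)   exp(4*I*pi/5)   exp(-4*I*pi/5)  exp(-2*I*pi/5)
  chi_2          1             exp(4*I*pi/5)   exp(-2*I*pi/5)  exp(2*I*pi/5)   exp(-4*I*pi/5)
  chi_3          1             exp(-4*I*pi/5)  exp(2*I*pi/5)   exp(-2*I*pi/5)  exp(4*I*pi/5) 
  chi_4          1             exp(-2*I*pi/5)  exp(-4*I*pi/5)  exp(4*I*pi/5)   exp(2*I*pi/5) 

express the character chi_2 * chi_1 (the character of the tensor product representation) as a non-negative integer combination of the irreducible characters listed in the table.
chi_2 tensor chi_1 = chi_3 (all other irreducibles have multiplicity 0).

Justification: The character of a tensor product is the pointwise product (chi_2 * chi_1)(C) = chi_2(C) * chi_1(C):
  {0}: (1)*(1), {1}: (exp(4*I*pi/5))*(exp(2*I*pi/5)), {2}: (exp(-2*I*pi/5))*(exp(4*I*pi/5)), {3}: (exp(2*I*pi/5))*(exp(-4*I*pi/5)), {4}: (exp(-4*I*pi/5))*(exp(-2*I*pi/5))
so (chi_2 * chi_1) takes values
  {0} -> 1, {1} -> exp(-4*I*pi/5), {2} -> exp(2*I*pi/5), {3} -> exp(-2*I*pi/5), {4} -> exp(4*I*pi/5).
Now take the inner product of this character with each irreducible chi from the table, <chi_2*chi_1, chi> = (1/5) sum_C |C| (chi_2*chi_1)(C) conj(chi(C)):
  <chi_2*chi_1, chi_0> = (1/5)[1*(1)*conj(1) + 1*(exp(-4*I*pi/5))*conj(1) + 1*(exp(2*I*pi/5))*conj(1) + 1*(exp(-2*I*pi/5))*conj(1) + 1*(exp(4*I*pi/5))*conj(1)]
      = (1/5)[(1) + (exp(-4*I*pi/5)) + (exp(2*I*pi/5)) + (exp(-2*I*pi/5)) + (exp(4*I*pi/5))] = 0/5 = 0
  <chi_2*chi_1, chi_1> = (1/5)[1*(1)*conj(1) + 1*(exp(-4*I*pi/5))*conj(exp(2*I*pi/5)) + 1*(exp(2*I*pi/5))*conj(exp(4*I*pi/5)) + 1*(exp(-2*I*pi/5))*conj(exp(-4*I*pi/5)) + 1*(exp(4*I*pi/5))*conj(exp(-2*I*pi/5))]
      = (1/5)[(1) + (exp(4*I*pi/5)) + (exp(-2*I*pi/5)) + (exp(2*I*pi/5)) + (exp(-4*I*pi/5))] = 0/5 = 0
  <chi_2*chi_1, chi_2> = (1/5)[1*(1)*conj(1) + 1*(exp(-4*I*pi/5))*conj(exp(4*I*pi/5)) + 1*(exp(2*I*pi/5))*conj(exp(-2*I*pi/5)) + 1*(exp(-2*I*pi/5))*conj(exp(2*I*pi/5)) + 1*(exp(4*I*pi/5))*conj(exp(-4*I*pi/5))]
      = (1/5)[(1) + (exp(2*I*pi/5)) + (exp(4*I*pi/5)) + (exp(-4*I*pi/5)) + (exp(-2*I*pi/5))] = 0/5 = 0
  <chi_2*chi_1, chi_3> = (1/5)[1*(1)*conj(1) + 1*(exp(-4*I*pi/5))*conj(exp(-4*I*pi/5)) + 1*(exp(2*I*pi/5))*conj(exp(2*I*pi/5)) + 1*(exp(-2*I*pi/5))*conj(exp(-2*I*pi/5)) + 1*(exp(4*I*pi/5))*conj(exp(4*I*pi/5))]
      = (1/5)[(1) + (1) + (1) + (1) + (1)] = 5/5 = 1
  <chi_2*chi_1, chi_4> = (1/5)[1*(1)*conj(1) + 1*(exp(-4*I*pi/5))*conj(exp(-2*I*pi/5)) + 1*(exp(2*I*pi/5))*conj(exp(-4*I*pi/5)) + 1*(exp(-2*I*pi/5))*conj(exp(4*I*pi/5)) + 1*(exp(4*I*pi/5))*conj(exp(2*I*pi/5))]
      = (1/5)[(1) + (exp(-2*I*pi/5)) + (exp(-4*I*pi/5)) + (exp(4*I*pi/5)) + (exp(2*I*pi/5))] = 0/5 = 0
(Exp terms are combined using exp(i*s)*conj(exp(i*t)) = exp(i*(s-t)), and sums of them are collapsed using the identity that for every m > 1 the m distinct m-th roots of unity sum to 0, e.g. 1 + exp(2*I*pi/3) + exp(-2*I*pi/3) = 0.)
Hence the multiplicities are chi_3: 1. Dimension check: dim(chi_2)*dim(chi_1) = 1*1 = 1 and sum (mult * dim) = 1*1 = 1.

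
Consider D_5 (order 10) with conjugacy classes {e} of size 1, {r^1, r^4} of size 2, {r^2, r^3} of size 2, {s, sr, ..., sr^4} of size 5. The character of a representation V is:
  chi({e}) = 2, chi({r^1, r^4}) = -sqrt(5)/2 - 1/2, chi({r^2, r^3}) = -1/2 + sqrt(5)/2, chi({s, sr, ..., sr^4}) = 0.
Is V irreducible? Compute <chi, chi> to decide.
Irreducible: <chi, chi> = 1.

Details: <chi, chi> = (1/|G|) sum_C |C| * |chi(C)|^2 = (1/10)[1*|2|^2 + 2*|-sqrt(5)/2 - 1/2|^2 + 2*|-1/2 + sqrt(5)/2|^2 + 5*|0|^2]
  = (1/10)[(4) + (sqrt(5) + 3) + (3 - sqrt(5)) + (0)] = 10/10 = 1.
A character is irreducible iff <chi, chi> = 1, so this representation is irreducible.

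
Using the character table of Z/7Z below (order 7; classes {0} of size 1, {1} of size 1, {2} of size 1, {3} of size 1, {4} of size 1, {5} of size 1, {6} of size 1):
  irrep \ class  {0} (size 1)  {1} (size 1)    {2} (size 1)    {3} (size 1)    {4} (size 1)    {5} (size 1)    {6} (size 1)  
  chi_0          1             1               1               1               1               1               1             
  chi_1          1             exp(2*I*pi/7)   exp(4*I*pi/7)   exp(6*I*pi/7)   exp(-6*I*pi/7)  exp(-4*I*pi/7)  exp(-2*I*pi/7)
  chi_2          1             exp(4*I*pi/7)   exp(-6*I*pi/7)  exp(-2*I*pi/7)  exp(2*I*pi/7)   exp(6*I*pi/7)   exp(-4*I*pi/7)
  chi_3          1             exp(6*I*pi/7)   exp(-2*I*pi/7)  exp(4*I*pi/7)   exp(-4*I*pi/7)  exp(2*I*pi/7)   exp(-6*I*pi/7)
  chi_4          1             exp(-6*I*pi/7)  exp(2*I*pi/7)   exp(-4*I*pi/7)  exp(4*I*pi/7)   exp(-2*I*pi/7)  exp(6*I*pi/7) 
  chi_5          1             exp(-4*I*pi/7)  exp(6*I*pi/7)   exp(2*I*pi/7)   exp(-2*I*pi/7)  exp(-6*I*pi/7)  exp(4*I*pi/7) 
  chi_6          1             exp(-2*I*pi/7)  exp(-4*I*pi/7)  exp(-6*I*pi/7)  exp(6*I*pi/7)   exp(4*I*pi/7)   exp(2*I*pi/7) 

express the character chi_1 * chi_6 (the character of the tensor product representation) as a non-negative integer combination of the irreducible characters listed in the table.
chi_1 tensor chi_6 = chi_0 (all other irreducibles have multiplicity 0).

Details: The character of a tensor product is the pointwise product (chi_1 * chi_6)(C) = chi_1(C) * chi_6(C):
  {0}: (1)*(1), {1}: (exp(2*I*pi/7))*(exp(-2*I*pi/7)), {2}: (exp(4*I*pi/7))*(exp(-4*I*pi/7)), {3}: (exp(6*I*pi/7))*(exp(-6*I*pi/7)), {4}: (exp(-6*I*pi/7))*(exp(6*I*pi/7)), {5}: (exp(-4*I*pi/7))*(exp(4*I*pi/7)), {6}: (exp(-2*I*pi/7))*(exp(2*I*pi/7))
so (chi_1 * chi_6) takes values
  {0} -> 1, {1} -> 1, {2} -> 1, {3} -> 1, {4} -> 1, {5} -> 1, {6} -> 1.
Now take the inner product of this character with each irreducible chi from the table, <chi_1*chi_6, chi> = (1/7) sum_C |C| (chi_1*chi_6)(C) conj(chi(C)):
  <chi_1*chi_6, chi_0> = (1/7)[1*(1)*conj(1) + 1*(1)*conj(1) + 1*(1)*conj(1) + 1*(1)*conj(1) + 1*(1)*conj(1) + 1*(1)*conj(1) + 1*(1)*conj(1)]
      = (1/7)[(1) + (1) + (1) + (1) + (1) + (1) + (1)] = 7/7 = 1
  <chi_1*chi_6, chi_1> = (1/7)[1*(1)*conj(1) + 1*(1)*conj(exp(2*I*pi/7)) + 1*(1)*conj(exp(4*I*pi/7)) + 1*(1)*conj(exp(6*I*pi/7)) + 1*(1)*conj(exp(-6*I*pi/7)) + 1*(1)*conj(exp(-4*I*pi/7)) + 1*(1)*conj(exp(-2*I*pi/7))]
      = (1/7)[(1) + (exp(-2*I*pi/7)) + (exp(-4*I*pi/7)) + (exp(-6*I*pi/7)) + (exp(6*I*pi/7)) + (exp(4*I*pi/7)) + (exp(2*I*pi/7))] = 0/7 = 0
  <chi_1*chi_6, chi_2> = (1/7)[1*(1)*conj(1) + 1*(1)*conj(exp(4*I*pi/7)) + 1*(1)*conj(exp(-6*I*pi/7)) + 1*(1)*conj(exp(-2*I*pi/7)) + 1*(1)*conj(exp(2*I*pi/7)) + 1*(1)*conj(exp(6*I*pi/7)) + 1*(1)*conj(exp(-4*I*pi/7))]
      = (1/7)[(1) + (exp(-4*I*pi/7)) + (exp(6*I*pi/7)) + (exp(2*I*pi/7)) + (exp(-2*I*pi/7)) + (exp(-6*I*pi/7)) + (exp(4*I*pi/7))] = 0/7 = 0
  <chi_1*chi_6, chi_3> = (1/7)[1*(1)*conj(1) + 1*(1)*conj(exp(6*I*pi/7)) + 1*(1)*conj(exp(-2*I*pi/7)) + 1*(1)*conj(exp(4*I*pi/7)) + 1*(1)*conj(exp(-4*I*pi/7)) + 1*(1)*conj(exp(2*I*pi/7)) + 1*(1)*conj(exp(-6*I*pi/7))]
      = (1/7)[(1) + (exp(-6*I*pi/7)) + (exp(2*I*pi/7)) + (exp(-4*I*pi/7)) + (exp(4*I*pi/7)) + (exp(-2*I*pi/7)) + (exp(6*I*pi/7))] = 0/7 = 0
  <chi_1*chi_6, chi_4> = (1/7)[1*(1)*conj(1) + 1*(1)*conj(exp(-6*I*pi/7)) + 1*(1)*conj(exp(2*I*pi/7)) + 1*(1)*conj(exp(-4*I*pi/7)) + 1*(1)*conj(exp(4*I*pi/7)) + 1*(1)*conj(exp(-2*I*pi/7)) + 1*(1)*conj(exp(6*I*pi/7))]
      = (1/7)[(1) + (exp(6*I*pi/7)) + (exp(-2*I*pi/7)) + (exp(4*I*pi/7)) + (exp(-4*I*pi/7)) + (exp(2*I*pi/7)) + (exp(-6*I*pi/7))] = 0/7 = 0
  <chi_1*chi_6, chi_5> = (1/7)[1*(1)*conj(1) + 1*(1)*conj(exp(-4*I*pi/7)) + 1*(1)*conj(exp(6*I*pi/7)) + 1*(1)*conj(exp(2*I*pi/7)) + 1*(1)*conj(exp(-2*I*pi/7)) + 1*(1)*conj(exp(-6*I*pi/7)) + 1*(1)*conj(exp(4*I*pi/7))]
      = (1/7)[(1) + (exp(4*I*pi/7)) + (exp(-6*I*pi/7)) + (exp(-2*I*pi/7)) + (exp(2*I*pi/7)) + (exp(6*I*pi/7)) + (exp(-4*I*pi/7))] = 0/7 = 0
  <chi_1*chi_6, chi_6> = (1/7)[1*(1)*conj(1) + 1*(1)*conj(exp(-2*I*pi/7)) + 1*(1)*conj(exp(-4*I*pi/7)) + 1*(1)*conj(exp(-6*I*pi/7)) + 1*(1)*conj(exp(6*I*pi/7)) + 1*(1)*conj(exp(4*I*pi/7)) + 1*(1)*conj(exp(2*I*pi/7))]
      = (1/7)[(1) + (exp(2*I*pi/7)) + (exp(4*I*pi/7)) + (exp(6*I*pi/7)) + (exp(-6*I*pi/7)) + (exp(-4*I*pi/7)) + (exp(-2*I*pi/7))] = 0/7 = 0
(Exp terms are combined using exp(i*s)*conj(exp(i*t)) = exp(i*(s-t)), and sums of them are collapsed using the identity that for every m > 1 the m distinct m-th roots of unity sum to 0, e.g. 1 + exp(2*I*pi/3) + exp(-2*I*pi/3) = 0.)
Hence the multiplicities are chi_0: 1. Dimension check: dim(chi_1)*dim(chi_6) = 1*1 = 1 and sum (mult * dim) = 1*1 = 1.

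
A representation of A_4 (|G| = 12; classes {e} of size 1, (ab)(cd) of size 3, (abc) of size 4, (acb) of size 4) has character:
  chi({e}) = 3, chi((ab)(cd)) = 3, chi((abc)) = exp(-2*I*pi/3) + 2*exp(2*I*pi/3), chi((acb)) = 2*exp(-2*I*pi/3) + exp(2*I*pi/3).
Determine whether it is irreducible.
Not irreducible (reducible): <chi, chi> = 5 > 1.

Justification: <chi, chi> = (1/|G|) sum_C |C| * |chi(C)|^2 = (1/12)[1*|3|^2 + 3*|3|^2 + 4*|exp(-2*I*pi/3) + 2*exp(2*I*pi/3)|^2 + 4*|2*exp(-2*I*pi/3) + exp(2*I*pi/3)|^2]
  = (1/12)[(9) + (27) + (12) + (12)] = 60/12 = 5.
(Exp terms are combined using exp(i*s)*conj(exp(i*t)) = exp(i*(s-t)), and sums of them are collapsed using the identity that for every m > 1 the m distinct m-th roots of unity sum to 0, e.g. 1 + exp(2*I*pi/3) + exp(-2*I*pi/3) = 0.)
A character is irreducible iff <chi, chi> = 1, so this representation is reducible.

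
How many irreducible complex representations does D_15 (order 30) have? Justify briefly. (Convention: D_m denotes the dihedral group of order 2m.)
9

Proof sketch: The number of irreducible complex representations of a finite group equals its number of conjugacy classes. D_15 has 9 conjugacy classes ((n+3)/2 for n odd), so D_15 (order 30) has exactly 9 irreducible complex representations.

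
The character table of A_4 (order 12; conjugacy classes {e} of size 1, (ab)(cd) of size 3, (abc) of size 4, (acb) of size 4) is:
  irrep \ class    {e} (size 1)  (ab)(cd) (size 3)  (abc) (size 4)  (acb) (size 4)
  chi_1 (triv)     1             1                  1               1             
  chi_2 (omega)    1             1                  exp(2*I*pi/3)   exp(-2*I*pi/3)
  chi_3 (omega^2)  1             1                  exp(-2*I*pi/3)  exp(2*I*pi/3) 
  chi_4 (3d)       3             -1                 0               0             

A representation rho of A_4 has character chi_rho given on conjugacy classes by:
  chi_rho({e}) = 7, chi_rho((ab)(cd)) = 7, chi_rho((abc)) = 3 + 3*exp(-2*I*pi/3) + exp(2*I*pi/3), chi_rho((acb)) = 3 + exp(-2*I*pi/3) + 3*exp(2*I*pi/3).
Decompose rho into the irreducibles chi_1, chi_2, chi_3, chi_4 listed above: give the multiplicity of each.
Multiplicities: chi_1: 3, chi_2: 1, chi_3: 3, chi_4: 0.

Argument: Use <chi_rho, chi> = (1/|G|) sum_C |C| * chi_rho(C) * conj(chi(C)) with |G| = 12 for each irreducible chi in the table:
  <chi_rho, chi_1> = (1/12)[1*(7)*conj(1) + 3*(7)*conj(1) + 4*(3 + 3*exp(-2*I*pi/3) + exp(2*I*pi/3))*conj(1) + 4*(3 + exp(-2*I*pi/3) + 3*exp(2*I*pi/3))*conj(1)]
      = (1/12)[(7) + (21) + (12 + 12*exp(-2*I*pi/3) + 4*exp(2*I*pi/3)) + (12 + 4*exp(-2*I*pi/3) + 12*exp(2*I*pi/3))] = 36/12 = 3
  <chi_rho, chi_2> = (1/12)[1*(7)*conj(1) + 3*(7)*conj(1) + 4*(3 + 3*exp(-2*I*pi/3) + exp(2*I*pi/3))*conj(exp(2*I*pi/3)) + 4*(3 + exp(-2*I*pi/3) + 3*exp(2*I*pi/3))*conj(exp(-2*I*pi/3))]
      = (1/12)[(7) + (21) + (-8) + (-8)] = 12/12 = 1
  <chi_rho, chi_3> = (1/12)[1*(7)*conj(1) + 3*(7)*conj(1) + 4*(3 + 3*exp(-2*I*pi/3) + exp(2*I*pi/3))*conj(exp(-2*I*pi/3)) + 4*(3 + exp(-2*I*pi/3) + 3*exp(2*I*pi/3))*conj(exp(2*I*pi/3))]
      = (1/12)[(7) + (21) + (12 + 4*exp(-2*I*pi/3) + 12*exp(2*I*pi/3)) + (12 + 12*exp(-2*I*pi/3) + 4*exp(2*I*pi/3))] = 36/12 = 3
  <chi_rho, chi_4> = (1/12)[1*(7)*conj(3) + 3*(7)*conj(-1) + 4*(3 + 3*exp(-2*I*pi/3) + exp(2*I*pi/3))*conj(0) + 4*(3 + exp(-2*I*pi/3) + 3*exp(2*I*pi/3))*conj(0)]
      = (1/12)[(21) + (-21) + (0) + (0)] = 0/12 = 0
(Exp terms are combined using exp(i*s)*conj(exp(i*t)) = exp(i*(s-t)), and sums of them are collapsed using the identity that for every m > 1 the m distinct m-th roots of unity sum to 0, e.g. 1 + exp(2*I*pi/3) + exp(-2*I*pi/3) = 0.)
Dimension check: dim(rho) = sum (mult * dim) = 3*1 + 1*1 + 3*1 + 0*3 = 7 = chi_rho(e) = 7.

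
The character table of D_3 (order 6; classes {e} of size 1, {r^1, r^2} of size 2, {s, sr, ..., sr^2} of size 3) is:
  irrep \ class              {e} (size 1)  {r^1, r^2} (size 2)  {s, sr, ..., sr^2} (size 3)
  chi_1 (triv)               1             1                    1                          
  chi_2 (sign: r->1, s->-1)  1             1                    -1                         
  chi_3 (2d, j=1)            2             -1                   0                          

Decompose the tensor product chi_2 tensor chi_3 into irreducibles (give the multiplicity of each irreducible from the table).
chi_2 tensor chi_3 = chi_3 (all other irreducibles have multiplicity 0).

Proof sketch: The character of a tensor product is the pointwise product (chi_2 * chi_3)(C) = chi_2(C) * chi_3(C):
  {e}: (1)*(2), {r^1, r^2}: (1)*(-1), {s, sr, ..., sr^2}: (-1)*(0)
so (chi_2 * chi_3) takes values
  {e} -> 2, {r^1, r^2} -> -1, {s, sr, ..., sr^2} -> 0.
Now take the inner product of this character with each irreducible chi from the table, <chi_2*chi_3, chi> = (1/6) sum_C |C| (chi_2*chi_3)(C) conj(chi(C)):
  <chi_2*chi_3, chi_1> = (1/6)[1*(2)*conj(1) + 2*(-1)*conj(1) + 3*(0)*conj(1)]
      = (1/6)[(2) + (-2) + (0)] = 0/6 = 0
  <chi_2*chi_3, chi_2> = (1/6)[1*(2)*conj(1) + 2*(-1)*conj(1) + 3*(0)*conj(-1)]
      = (1/6)[(2) + (-2) + (0)] = 0/6 = 0
  <chi_2*chi_3, chi_3> = (1/6)[1*(2)*conj(2) + 2*(-1)*conj(-1) + 3*(0)*conj(0)]
      = (1/6)[(4) + (2) + (0)] = 6/6 = 1
Hence the multiplicities are chi_3: 1. Dimension check: dim(chi_2)*dim(chi_3) = 1*2 = 2 and sum (mult * dim) = 1*2 = 2.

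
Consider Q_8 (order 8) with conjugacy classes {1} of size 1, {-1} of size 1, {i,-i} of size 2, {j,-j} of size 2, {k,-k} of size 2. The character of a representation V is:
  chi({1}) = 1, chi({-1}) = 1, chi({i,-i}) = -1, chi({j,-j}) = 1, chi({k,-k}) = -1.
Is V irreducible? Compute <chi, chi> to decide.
Irreducible: <chi, chi> = 1.

Solution. <chi, chi> = (1/|G|) sum_C |C| * |chi(C)|^2 = (1/8)[1*|1|^2 + 1*|1|^2 + 2*|-1|^2 + 2*|1|^2 + 2*|-1|^2]
  = (1/8)[(1) + (1) + (2) + (2) + (2)] = 8/8 = 1.
A character is irreducible iff <chi, chi> = 1, so this representation is irreducible.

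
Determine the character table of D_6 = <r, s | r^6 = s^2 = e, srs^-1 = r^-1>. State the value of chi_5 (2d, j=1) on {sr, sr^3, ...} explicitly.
Conjugacy classes: {e} of size 1, {r^3} of size 1, {r^1, r^5} of size 2, {r^2, r^4} of size 2, {s, sr^2, ...} of size 3, {sr, sr^3, ...} of size 3.
Character table:
  irrep \ class              {e} (size 1)  {r^3} (size 1)  {r^1, r^5} (size 2)  {r^2, r^4} (size 2)  {s, sr^2, ...} (size 3)  {sr, sr^3, ...} (size 3)
  chi_1 (triv)               1             1               1                    1                    1                        1                       
  chi_2 (sign: r->1, s->-1)  1             1               1                    1                    -1                       -1                      
  chi_3 (r->-1, s->1)        1             -1              -1                   1                    1                        -1                      
  chi_4 (r->-1, s->-1)       1             -1              -1                   1                    -1                       1                       
  chi_5 (2d, j=1)            2             -2              1                    -1                   0                        0                       
  chi_6 (2d, j=2)            2             2               -1                   -1                   0                        0                       

Spot check: chi_5 (2d, j=1) on {sr, sr^3, ...} = 0.

Solution. D_6 has order 2*6 = 12 with 6 conjugacy classes, hence 6 irreducibles. Sum of squared dims 1 + 1 + 1 + 1 + 4 + 4 = 12 = |G|. Linear characters come from the abelianisation; the 2-dimensional irreps have character r^k -> 2*cos(2*pi*j*k/6), reflections -> 0.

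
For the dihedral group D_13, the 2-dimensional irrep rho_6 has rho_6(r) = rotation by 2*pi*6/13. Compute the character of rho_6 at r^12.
chi_{rho_6}(r^12) = 2*cos(2*pi*6*12/13) = -2*cos(pi/13)

Derivation: rho_6(r^12) is rotation by angle 2*pi*6*12/13, whose trace is 2*cos(2*pi*6*12/13) = -2*cos(pi/13).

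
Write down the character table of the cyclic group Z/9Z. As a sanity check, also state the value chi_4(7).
Character table of Z/9Z (irreps indexed chi_0,...,chi_8 with chi_k(m) = zeta_9^(k*m), zeta_9 = exp(2*pi*i/9)):
  irrep \ class  {0} (size 1)  {1} (size 1)    {2} (size 1)    {3} (size 1)    {4} (size 1)    {5} (size 1)    {6} (size 1)    {7} (size 1)    {8} (size 1)  
  chi_0          1             1               1               1               1               1               1               1               1             
  chi_1          1             exp(2*I*pi/9)   exp(4*I*pi/9)   exp(2*I*pi/3)   exp(8*I*pi/9)   exp(-8*I*pi/9)  exp(-2*I*pi/3)  exp(-4*I*pi/9)  exp(-2*I*pi/9)
  chi_2          1             exp(4*I*pi/9)   exp(8*I*pi/9)   exp(-2*I*pi/3)  exp(-2*I*pi/9)  exp(2*I*pi/9)   exp(2*I*pi/3)   exp(-8*I*pi/9)  exp(-4*I*pi/9)
  chi_3          1             exp(2*I*pi/3)   exp(-2*I*pi/3)  1               exp(2*I*pi/3)   exp(-2*I*pi/3)  1               exp(2*I*pi/3)   exp(-2*I*pi/3)
  chi_4          1             exp(8*I*pi/9)   exp(-2*I*pi/9)  exp(2*I*pi/3)   exp(-4*I*pi/9)  exp(4*I*pi/9)   exp(-2*I*pi/3)  exp(2*I*pi/9)   exp(-8*I*pi/9)
  chi_5          1             exp(-8*I*pi/9)  exp(2*I*pi/9)   exp(-2*I*pi/3)  exp(4*I*pi/9)   exp(-4*I*pi/9)  exp(2*I*pi/3)   exp(-2*I*pi/9)  exp(8*I*pi/9) 
  chi_6          1             exp(-2*I*pi/3)  exp(2*I*pi/3)   1               exp(-2*I*pi/3)  exp(2*I*pi/3)   1               exp(-2*I*pi/3)  exp(2*I*pi/3) 
  chi_7          1             exp(-4*I*pi/9)  exp(-8*I*pi/9)  exp(2*I*pi/3)   exp(2*I*pi/9)   exp(-2*I*pi/9)  exp(-2*I*pi/3)  exp(8*I*pi/9)   exp(4*I*pi/9) 
  chi_8          1             exp(-2*I*pi/9)  exp(-4*I*pi/9)  exp(-2*I*pi/3)  exp(-8*I*pi/9)  exp(8*I*pi/9)   exp(2*I*pi/3)   exp(4*I*pi/9)   exp(2*I*pi/9) 

Spot check: chi_4(7) = zeta_9^(4*7) = zeta_9^28 = exp(2*I*pi/9).

Justification: Z/9Z is abelian, so all 9 irreducible complex representations are 1-dimensional. They are given by chi_k(m) = zeta_9^(k*m) for k = 0,...,8. Row orthogonality: sum_m chi_k(m) conj(chi_l(m)) = 9 * [k = l].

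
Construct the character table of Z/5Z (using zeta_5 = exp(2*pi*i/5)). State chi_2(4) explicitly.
Character table of Z/5Z (irreps indexed chi_0,...,chi_4 with chi_k(m) = zeta_5^(k*m), zeta_5 = exp(2*pi*i/5)):
  irrep \ class  {0} (size 1)  {1} (size 1)    {2} (size 1)    {3} (size 1)    {4} (size 1)  
  chi_0          1             1               1               1               1             
  chi_1          1             exp(2*I*pi/5)   exp(4*I*pi/5)   exp(-4*I*pi/5)  exp(-2*I*pi/5)
  chi_2          1             exp(4*I*pi/5)   exp(-2*I*pi/5)  exp(2*I*pi/5)   exp(-4*I*pi/5)
  chi_3          1             exp(-4*I*pi/5)  exp(2*I*pi/5)   exp(-2*I*pi/5)  exp(4*I*pi/5) 
  chi_4          1             exp(-2*I*pi/5)  exp(-4*I*pi/5)  exp(4*I*pi/5)   exp(2*I*pi/5) 

Spot check: chi_2(4) = zeta_5^(2*4) = zeta_5^8 = exp(-4*I*pi/5).

Details: Z/5Z is abelian, so all 5 irreducible complex representations are 1-dimensional. They are given by chi_k(m) = zeta_5^(k*m) for k = 0,...,4. Row orthogonality: sum_m chi_k(m) conj(chi_l(m)) = 5 * [k = l].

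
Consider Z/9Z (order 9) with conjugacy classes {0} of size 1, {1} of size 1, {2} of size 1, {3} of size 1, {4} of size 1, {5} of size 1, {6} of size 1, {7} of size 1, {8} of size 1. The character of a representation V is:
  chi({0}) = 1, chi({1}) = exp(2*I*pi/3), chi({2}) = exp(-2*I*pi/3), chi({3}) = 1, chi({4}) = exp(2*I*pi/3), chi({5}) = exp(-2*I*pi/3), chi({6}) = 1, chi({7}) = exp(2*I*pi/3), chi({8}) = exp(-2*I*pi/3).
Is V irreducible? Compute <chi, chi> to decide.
Irreducible: <chi, chi> = 1.

Explanation: <chi, chi> = (1/|G|) sum_C |C| * |chi(C)|^2 = (1/9)[1*|1|^2 + 1*|exp(2*I*pi/3)|^2 + 1*|exp(-2*I*pi/3)|^2 + 1*|1|^2 + 1*|exp(2*I*pi/3)|^2 + 1*|exp(-2*I*pi/3)|^2 + 1*|1|^2 + 1*|exp(2*I*pi/3)|^2 + 1*|exp(-2*I*pi/3)|^2]
  = (1/9)[(1) + (1) + (1) + (1) + (1) + (1) + (1) + (1) + (1)] = 9/9 = 1.
(Exp terms are combined using exp(i*s)*conj(exp(i*t)) = exp(i*(s-t)), and sums of them are collapsed using the identity that for every m > 1 the m distinct m-th roots of unity sum to 0, e.g. 1 + exp(2*I*pi/3) + exp(-2*I*pi/3) = 0.)
A character is irreducible iff <chi, chi> = 1, so this representation is irreducible.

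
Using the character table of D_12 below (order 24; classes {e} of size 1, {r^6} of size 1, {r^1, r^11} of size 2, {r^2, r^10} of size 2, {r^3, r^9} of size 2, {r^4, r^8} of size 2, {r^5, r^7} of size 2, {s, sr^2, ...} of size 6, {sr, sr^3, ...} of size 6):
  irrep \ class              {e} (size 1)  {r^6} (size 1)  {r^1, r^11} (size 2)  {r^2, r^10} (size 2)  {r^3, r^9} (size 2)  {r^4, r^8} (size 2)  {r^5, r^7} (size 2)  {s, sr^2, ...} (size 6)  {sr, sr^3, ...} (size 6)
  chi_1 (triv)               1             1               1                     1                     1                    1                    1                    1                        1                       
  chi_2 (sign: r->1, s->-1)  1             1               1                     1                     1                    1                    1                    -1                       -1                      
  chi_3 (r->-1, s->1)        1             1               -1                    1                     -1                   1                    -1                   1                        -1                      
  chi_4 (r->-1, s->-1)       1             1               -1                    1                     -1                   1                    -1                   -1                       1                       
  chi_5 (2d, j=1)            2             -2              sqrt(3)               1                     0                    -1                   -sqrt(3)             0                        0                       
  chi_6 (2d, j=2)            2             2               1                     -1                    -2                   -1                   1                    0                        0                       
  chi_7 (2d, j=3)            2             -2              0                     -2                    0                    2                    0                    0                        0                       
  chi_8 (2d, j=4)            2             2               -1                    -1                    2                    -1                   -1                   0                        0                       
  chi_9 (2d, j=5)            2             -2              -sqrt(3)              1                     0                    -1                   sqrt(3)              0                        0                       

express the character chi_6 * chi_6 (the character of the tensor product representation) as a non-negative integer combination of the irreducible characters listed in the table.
chi_6 tensor chi_6 = chi_1 + chi_2 + chi_8 (all other irreducibles have multiplicity 0).

Proof sketch: The character of a tensor product is the pointwise product (chi_6 * chi_6)(C) = chi_6(C) * chi_6(C):
  {e}: (2)*(2), {r^6}: (2)*(2), {r^1, r^11}: (1)*(1), {r^2, r^10}: (-1)*(-1), {r^3, r^9}: (-2)*(-2), {r^4, r^8}: (-1)*(-1), {r^5, r^7}: (1)*(1), {s, sr^2, ...}: (0)*(0), {sr, sr^3, ...}: (0)*(0)
so (chi_6 * chi_6) takes values
  {e} -> 4, {r^6} -> 4, {r^1, r^11} -> 1, {r^2, r^10} -> 1, {r^3, r^9} -> 4, {r^4, r^8} -> 1, {r^5, r^7} -> 1, {s, sr^2, ...} -> 0, {sr, sr^3, ...} -> 0.
Now take the inner product of this character with each irreducible chi from the table, <chi_6*chi_6, chi> = (1/24) sum_C |C| (chi_6*chi_6)(C) conj(chi(C)):
  <chi_6*chi_6, chi_1> = (1/24)[1*(4)*conj(1) + 1*(4)*conj(1) + 2*(1)*conj(1) + 2*(1)*conj(1) + 2*(4)*conj(1) + 2*(1)*conj(1) + 2*(1)*conj(1) + 6*(0)*conj(1) + 6*(0)*conj(1)]
      = (1/24)[(4) + (4) + (2) + (2) + (8) + (2) + (2) + (0) + (0)] = 24/24 = 1
  <chi_6*chi_6, chi_2> = (1/24)[1*(4)*conj(1) + 1*(4)*conj(1) + 2*(1)*conj(1) + 2*(1)*conj(1) + 2*(4)*conj(1) + 2*(1)*conj(1) + 2*(1)*conj(1) + 6*(0)*conj(-1) + 6*(0)*conj(-1)]
      = (1/24)[(4) + (4) + (2) + (2) + (8) + (2) + (2) + (0) + (0)] = 24/24 = 1
  <chi_6*chi_6, chi_3> = (1/24)[1*(4)*conj(1) + 1*(4)*conj(1) + 2*(1)*conj(-1) + 2*(1)*conj(1) + 2*(4)*conj(-1) + 2*(1)*conj(1) + 2*(1)*conj(-1) + 6*(0)*conj(1) + 6*(0)*conj(-1)]
      = (1/24)[(4) + (4) + (-2) + (2) + (-8) + (2) + (-2) + (0) + (0)] = 0/24 = 0
  <chi_6*chi_6, chi_4> = (1/24)[1*(4)*conj(1) + 1*(4)*conj(1) + 2*(1)*conj(-1) + 2*(1)*conj(1) + 2*(4)*conj(-1) + 2*(1)*conj(1) + 2*(1)*conj(-1) + 6*(0)*conj(-1) + 6*(0)*conj(1)]
      = (1/24)[(4) + (4) + (-2) + (2) + (-8) + (2) + (-2) + (0) + (0)] = 0/24 = 0
  <chi_6*chi_6, chi_5> = (1/24)[1*(4)*conj(2) + 1*(4)*conj(-2) + 2*(1)*conj(sqrt(3)) + 2*(1)*conj(1) + 2*(4)*conj(0) + 2*(1)*conj(-1) + 2*(1)*conj(-sqrt(3)) + 6*(0)*conj(0) + 6*(0)*conj(0)]
      = (1/24)[(8) + (-8) + (2*sqrt(3)) + (2) + (0) + (-2) + (-2*sqrt(3)) + (0) + (0)] = 0/24 = 0
  <chi_6*chi_6, chi_6> = (1/24)[1*(4)*conj(2) + 1*(4)*conj(2) + 2*(1)*conj(1) + 2*(1)*conj(-1) + 2*(4)*conj(-2) + 2*(1)*conj(-1) + 2*(1)*conj(1) + 6*(0)*conj(0) + 6*(0)*conj(0)]
      = (1/24)[(8) + (8) + (2) + (-2) + (-16) + (-2) + (2) + (0) + (0)] = 0/24 = 0
  <chi_6*chi_6, chi_7> = (1/24)[1*(4)*conj(2) + 1*(4)*conj(-2) + 2*(1)*conj(0) + 2*(1)*conj(-2) + 2*(4)*conj(0) + 2*(1)*conj(2) + 2*(1)*conj(0) + 6*(0)*conj(0) + 6*(0)*conj(0)]
      = (1/24)[(8) + (-8) + (0) + (-4) + (0) + (4) + (0) + (0) + (0)] = 0/24 = 0
  <chi_6*chi_6, chi_8> = (1/24)[1*(4)*conj(2) + 1*(4)*conj(2) + 2*(1)*conj(-1) + 2*(1)*conj(-1) + 2*(4)*conj(2) + 2*(1)*conj(-1) + 2*(1)*conj(-1) + 6*(0)*conj(0) + 6*(0)*conj(0)]
      = (1/24)[(8) + (8) + (-2) + (-2) + (16) + (-2) + (-2) + (0) + (0)] = 24/24 = 1
  <chi_6*chi_6, chi_9> = (1/24)[1*(4)*conj(2) + 1*(4)*conj(-2) + 2*(1)*conj(-sqrt(3)) + 2*(1)*conj(1) + 2*(4)*conj(0) + 2*(1)*conj(-1) + 2*(1)*conj(sqrt(3)) + 6*(0)*conj(0) + 6*(0)*conj(0)]
      = (1/24)[(8) + (-8) + (-2*sqrt(3)) + (2) + (0) + (-2) + (2*sqrt(3)) + (0) + (0)] = 0/24 = 0
Hence the multiplicities are chi_1: 1, chi_2: 1, chi_8: 1. Dimension check: dim(chi_6)*dim(chi_6) = 2*2 = 4 and sum (mult * dim) = 1*1 + 1*1 + 1*2 = 4.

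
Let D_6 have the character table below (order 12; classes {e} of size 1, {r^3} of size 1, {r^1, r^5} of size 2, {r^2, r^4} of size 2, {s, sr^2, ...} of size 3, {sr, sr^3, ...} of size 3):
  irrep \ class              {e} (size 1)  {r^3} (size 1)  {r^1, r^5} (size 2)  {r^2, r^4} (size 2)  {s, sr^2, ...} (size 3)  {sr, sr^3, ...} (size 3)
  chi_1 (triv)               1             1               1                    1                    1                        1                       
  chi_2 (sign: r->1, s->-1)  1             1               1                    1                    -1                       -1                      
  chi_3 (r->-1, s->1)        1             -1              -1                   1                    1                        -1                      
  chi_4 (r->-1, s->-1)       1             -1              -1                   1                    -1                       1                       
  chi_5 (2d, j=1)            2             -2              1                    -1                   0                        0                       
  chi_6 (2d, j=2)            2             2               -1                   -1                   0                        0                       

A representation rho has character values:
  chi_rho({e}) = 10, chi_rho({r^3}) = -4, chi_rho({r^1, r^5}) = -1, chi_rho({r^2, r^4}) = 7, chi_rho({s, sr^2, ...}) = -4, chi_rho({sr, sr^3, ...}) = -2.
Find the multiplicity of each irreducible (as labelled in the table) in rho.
Multiplicities: chi_1: 0, chi_2: 3, chi_3: 2, chi_4: 3, chi_5: 1, chi_6: 0.

Proof sketch: Use <chi_rho, chi> = (1/|G|) sum_C |C| * chi_rho(C) * conj(chi(C)) with |G| = 12 for each irreducible chi in the table:
  <chi_rho, chi_1> = (1/12)[1*(10)*conj(1) + 1*(-4)*conj(1) + 2*(-1)*conj(1) + 2*(7)*conj(1) + 3*(-4)*conj(1) + 3*(-2)*conj(1)]
      = (1/12)[(10) + (-4) + (-2) + (14) + (-12) + (-6)] = 0/12 = 0
  <chi_rho, chi_2> = (1/12)[1*(10)*conj(1) + 1*(-4)*conj(1) + 2*(-1)*conj(1) + 2*(7)*conj(1) + 3*(-4)*conj(-1) + 3*(-2)*conj(-1)]
      = (1/12)[(10) + (-4) + (-2) + (14) + (12) + (6)] = 36/12 = 3
  <chi_rho, chi_3> = (1/12)[1*(10)*conj(1) + 1*(-4)*conj(-1) + 2*(-1)*conj(-1) + 2*(7)*conj(1) + 3*(-4)*conj(1) + 3*(-2)*conj(-1)]
      = (1/12)[(10) + (4) + (2) + (14) + (-12) + (6)] = 24/12 = 2
  <chi_rho, chi_4> = (1/12)[1*(10)*conj(1) + 1*(-4)*conj(-1) + 2*(-1)*conj(-1) + 2*(7)*conj(1) + 3*(-4)*conj(-1) + 3*(-2)*conj(1)]
      = (1/12)[(10) + (4) + (2) + (14) + (12) + (-6)] = 36/12 = 3
  <chi_rho, chi_5> = (1/12)[1*(10)*conj(2) + 1*(-4)*conj(-2) + 2*(-1)*conj(1) + 2*(7)*conj(-1) + 3*(-4)*conj(0) + 3*(-2)*conj(0)]
      = (1/12)[(20) + (8) + (-2) + (-14) + (0) + (0)] = 12/12 = 1
  <chi_rho, chi_6> = (1/12)[1*(10)*conj(2) + 1*(-4)*conj(2) + 2*(-1)*conj(-1) + 2*(7)*conj(-1) + 3*(-4)*conj(0) + 3*(-2)*conj(0)]
      = (1/12)[(20) + (-8) + (2) + (-14) + (0) + (0)] = 0/12 = 0
Dimension check: dim(rho) = sum (mult * dim) = 0*1 + 3*1 + 2*1 + 3*1 + 1*2 + 0*2 = 10 = chi_rho(e) = 10.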